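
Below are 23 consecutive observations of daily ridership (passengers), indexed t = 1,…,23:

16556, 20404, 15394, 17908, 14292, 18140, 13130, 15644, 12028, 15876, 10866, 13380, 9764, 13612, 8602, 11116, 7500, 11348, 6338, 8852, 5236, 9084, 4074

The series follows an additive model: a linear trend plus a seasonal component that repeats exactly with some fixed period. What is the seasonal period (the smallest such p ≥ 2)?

4

First differences y_{t+1} − y_t: 3848, -5010, 2514, -3616, 3848, -5010, 2514, -3616, 3848, -5010, …
The difference pattern repeats every 4 terms and not for any smaller step, so p = 4.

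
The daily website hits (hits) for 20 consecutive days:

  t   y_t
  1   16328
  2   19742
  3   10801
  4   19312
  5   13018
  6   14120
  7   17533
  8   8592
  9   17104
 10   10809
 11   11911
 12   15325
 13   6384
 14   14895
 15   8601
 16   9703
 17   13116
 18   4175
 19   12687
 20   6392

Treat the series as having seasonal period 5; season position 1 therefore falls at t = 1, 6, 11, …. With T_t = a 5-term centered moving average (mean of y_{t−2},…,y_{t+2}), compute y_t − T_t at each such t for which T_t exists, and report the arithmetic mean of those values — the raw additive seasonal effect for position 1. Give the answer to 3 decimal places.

-395.200

Season position 1 occurs at t = 6, 11, 16 (where T_t is defined).
t=6: T_6 = 14515.00000; y_6 − T_6 = 14120 − 14515.00000 = -395.00000
t=11: T_11 = 12306.60000; y_11 − T_11 = 11911 − 12306.60000 = -395.60000
t=16: T_16 = 10098.00000; y_16 − T_16 = 9703 − 10098.00000 = -395.00000
Mean deviation: (-395.00000 + -395.60000 + -395.00000) / 3 = -395.200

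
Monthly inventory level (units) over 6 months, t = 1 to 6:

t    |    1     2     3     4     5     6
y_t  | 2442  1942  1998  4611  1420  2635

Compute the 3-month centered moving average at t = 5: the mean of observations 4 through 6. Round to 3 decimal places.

Sum of periods 4–6: 4611 + 1420 + 2635 = 8666
Divide by 3: 8666 / 3 = 2888.667

2888.667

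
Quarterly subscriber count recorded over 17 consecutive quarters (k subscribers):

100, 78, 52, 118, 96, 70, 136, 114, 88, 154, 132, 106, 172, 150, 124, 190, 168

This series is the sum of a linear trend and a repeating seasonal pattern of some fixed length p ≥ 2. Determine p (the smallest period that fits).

First differences y_{t+1} − y_t: -22, -26, 66, -22, -26, 66, -22, -26, …
The difference pattern repeats every 3 terms and not for any smaller step, so p = 3.

3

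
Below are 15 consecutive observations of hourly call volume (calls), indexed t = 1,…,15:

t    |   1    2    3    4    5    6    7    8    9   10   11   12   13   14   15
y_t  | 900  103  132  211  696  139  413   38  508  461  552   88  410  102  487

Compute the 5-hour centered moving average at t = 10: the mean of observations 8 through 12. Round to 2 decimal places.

Sum of periods 8–12: 38 + 508 + 461 + 552 + 88 = 1647
Divide by 5: 1647 / 5 = 329.40

329.40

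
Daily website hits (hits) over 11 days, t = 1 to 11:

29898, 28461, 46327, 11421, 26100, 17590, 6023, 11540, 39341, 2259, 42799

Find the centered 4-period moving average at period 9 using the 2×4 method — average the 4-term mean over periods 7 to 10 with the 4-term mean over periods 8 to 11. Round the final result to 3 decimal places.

19387.750

Sum over 7–10: 6023 + 11540 + 39341 + 2259 = 59163
Sum over 8–11: 11540 + 39341 + 2259 + 42799 = 95939
CMA at t=9 = (59163 + 95939) / (2·4) = 155102 / 8 = 19387.750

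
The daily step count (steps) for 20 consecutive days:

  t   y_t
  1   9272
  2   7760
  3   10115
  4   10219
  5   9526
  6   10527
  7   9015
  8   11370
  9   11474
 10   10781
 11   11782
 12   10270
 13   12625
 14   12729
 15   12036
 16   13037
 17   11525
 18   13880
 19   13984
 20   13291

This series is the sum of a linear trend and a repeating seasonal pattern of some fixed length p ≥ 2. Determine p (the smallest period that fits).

First differences y_{t+1} − y_t: -1512, 2355, 104, -693, 1001, -1512, 2355, 104, -693, 1001, -1512, 2355, …
The difference pattern repeats every 5 terms and not for any smaller step, so p = 5.

5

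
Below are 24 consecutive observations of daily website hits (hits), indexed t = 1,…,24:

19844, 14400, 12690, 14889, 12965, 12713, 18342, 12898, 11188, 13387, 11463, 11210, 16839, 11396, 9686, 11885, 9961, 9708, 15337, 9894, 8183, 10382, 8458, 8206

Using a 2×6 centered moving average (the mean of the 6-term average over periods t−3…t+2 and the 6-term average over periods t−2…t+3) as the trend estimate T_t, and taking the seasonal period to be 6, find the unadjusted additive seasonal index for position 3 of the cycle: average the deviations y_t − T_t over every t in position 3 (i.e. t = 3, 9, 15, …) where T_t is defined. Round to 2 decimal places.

-2018.58

Season position 3 occurs at t = 9, 15, 21 (where T_t is defined).
t=9: T_9 = 13206.5833; y_9 − T_9 = 11188 − 13206.5833 = -2018.5833
t=15: T_15 = 11704.3333; y_15 − T_15 = 9686 − 11704.3333 = -2018.3333
t=21: T_21 = 10201.8333; y_21 − T_21 = 8183 − 10201.8333 = -2018.8333
Mean deviation: (-2018.5833 + -2018.3333 + -2018.8333) / 3 = -2018.58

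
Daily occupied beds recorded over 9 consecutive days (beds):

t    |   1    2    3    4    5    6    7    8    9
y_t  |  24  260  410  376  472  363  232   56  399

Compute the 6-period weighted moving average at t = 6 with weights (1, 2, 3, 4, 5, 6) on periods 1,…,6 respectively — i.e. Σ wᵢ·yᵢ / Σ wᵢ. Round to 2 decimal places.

372.19

Weighted sum: 1·24 + 2·260 + 3·410 + 4·376 + 5·472 + 6·363 = 24 + 520 + 1230 + 1504 + 2360 + 2178 = 7816
Weight total: 1 + 2 + 3 + 4 + 5 + 6 = 21
WMA = 7816 / 21 = 372.19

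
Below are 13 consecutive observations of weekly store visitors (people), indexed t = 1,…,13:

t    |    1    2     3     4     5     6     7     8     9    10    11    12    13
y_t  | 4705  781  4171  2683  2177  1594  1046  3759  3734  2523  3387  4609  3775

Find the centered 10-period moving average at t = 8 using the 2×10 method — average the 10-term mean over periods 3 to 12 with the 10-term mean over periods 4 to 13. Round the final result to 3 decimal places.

Sum over 3–12: 4171 + 2683 + 2177 + 1594 + 1046 + 3759 + 3734 + 2523 + 3387 + 4609 = 29683
Sum over 4–13: 2683 + 2177 + 1594 + 1046 + 3759 + 3734 + 2523 + 3387 + 4609 + 3775 = 29287
CMA at t=8 = (29683 + 29287) / (2·10) = 58970 / 20 = 2948.500

2948.500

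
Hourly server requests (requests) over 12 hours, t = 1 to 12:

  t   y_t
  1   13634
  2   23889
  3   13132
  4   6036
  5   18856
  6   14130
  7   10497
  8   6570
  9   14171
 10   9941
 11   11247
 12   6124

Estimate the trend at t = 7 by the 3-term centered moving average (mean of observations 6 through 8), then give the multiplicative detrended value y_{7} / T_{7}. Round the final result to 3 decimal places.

Trend T_7 = (14130 + 10497 + 6570) / 3 = 31197/3 = 10399.00000
Ratio to trend: 10497 / 10399.00000 = 1.009

1.009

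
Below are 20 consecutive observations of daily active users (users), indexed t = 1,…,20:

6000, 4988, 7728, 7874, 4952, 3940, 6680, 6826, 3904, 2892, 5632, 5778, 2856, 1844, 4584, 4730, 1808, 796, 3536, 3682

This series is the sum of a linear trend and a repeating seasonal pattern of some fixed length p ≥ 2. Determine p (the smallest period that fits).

First differences y_{t+1} − y_t: -1012, 2740, 146, -2922, -1012, 2740, 146, -2922, -1012, 2740, …
The difference pattern repeats every 4 terms and not for any smaller step, so p = 4.

4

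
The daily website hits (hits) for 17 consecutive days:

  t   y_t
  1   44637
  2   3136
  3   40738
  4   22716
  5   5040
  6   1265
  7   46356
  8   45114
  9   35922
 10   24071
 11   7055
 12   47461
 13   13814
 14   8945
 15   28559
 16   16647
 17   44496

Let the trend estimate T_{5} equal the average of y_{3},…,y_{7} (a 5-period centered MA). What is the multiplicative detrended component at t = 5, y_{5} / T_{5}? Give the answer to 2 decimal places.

Trend T_5 = (40738 + 22716 + 5040 + 1265 + 46356) / 5 = 116115/5 = 23223.0000
Ratio to trend: 5040 / 23223.0000 = 0.22

0.22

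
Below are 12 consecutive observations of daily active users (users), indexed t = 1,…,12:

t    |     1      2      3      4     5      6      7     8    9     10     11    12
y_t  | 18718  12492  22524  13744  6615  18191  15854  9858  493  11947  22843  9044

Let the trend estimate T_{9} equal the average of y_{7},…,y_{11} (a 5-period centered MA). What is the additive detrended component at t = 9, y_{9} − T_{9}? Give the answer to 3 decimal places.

Trend T_9 = (15854 + 9858 + 493 + 11947 + 22843) / 5 = 60995/5 = 12199.00000
Detrended value: 493 − 12199.00000 = -11706.000

-11706.000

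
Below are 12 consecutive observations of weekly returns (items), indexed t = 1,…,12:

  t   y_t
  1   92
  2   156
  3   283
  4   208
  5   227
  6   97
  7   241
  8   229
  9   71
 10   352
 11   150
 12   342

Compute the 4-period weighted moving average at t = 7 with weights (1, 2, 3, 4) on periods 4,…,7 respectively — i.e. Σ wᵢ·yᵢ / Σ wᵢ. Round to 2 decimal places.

Weighted sum: 1·208 + 2·227 + 3·97 + 4·241 = 208 + 454 + 291 + 964 = 1917
Weight total: 1 + 2 + 3 + 4 = 10
WMA = 1917 / 10 = 191.70

191.70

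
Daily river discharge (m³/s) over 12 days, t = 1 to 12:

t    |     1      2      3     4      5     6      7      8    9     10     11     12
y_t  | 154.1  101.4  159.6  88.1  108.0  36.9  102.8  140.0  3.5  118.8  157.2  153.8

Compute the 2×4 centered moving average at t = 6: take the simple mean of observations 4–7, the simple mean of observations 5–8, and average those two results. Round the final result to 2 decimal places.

90.44

Sum over 4–7: 88.1 + 108.0 + 36.9 + 102.8 = 335.8
Sum over 5–8: 108.0 + 36.9 + 102.8 + 140.0 = 387.7
CMA at t=6 = (335.8 + 387.7) / (2·4) = 723.5 / 8 = 90.44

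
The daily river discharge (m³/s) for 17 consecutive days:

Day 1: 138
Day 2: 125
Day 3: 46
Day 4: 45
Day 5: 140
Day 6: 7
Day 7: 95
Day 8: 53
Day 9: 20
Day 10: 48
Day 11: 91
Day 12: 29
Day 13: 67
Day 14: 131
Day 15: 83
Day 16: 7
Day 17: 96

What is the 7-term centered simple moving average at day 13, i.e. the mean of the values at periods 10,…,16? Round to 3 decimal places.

65.143

Sum of periods 10–16: 48 + 91 + 29 + 67 + 131 + 83 + 7 = 456
Divide by 7: 456 / 7 = 65.143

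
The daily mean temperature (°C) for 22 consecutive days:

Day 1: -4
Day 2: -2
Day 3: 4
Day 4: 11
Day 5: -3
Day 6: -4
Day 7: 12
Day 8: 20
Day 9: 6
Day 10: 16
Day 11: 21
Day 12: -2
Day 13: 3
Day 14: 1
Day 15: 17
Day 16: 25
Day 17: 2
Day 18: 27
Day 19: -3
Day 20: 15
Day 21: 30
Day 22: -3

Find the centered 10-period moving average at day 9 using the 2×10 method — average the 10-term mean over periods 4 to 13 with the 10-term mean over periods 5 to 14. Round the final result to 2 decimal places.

Sum over 4–13: 11 + (-3) + (-4) + 12 + 20 + 6 + 16 + 21 + (-2) + 3 = 80
Sum over 5–14: (-3) + (-4) + 12 + 20 + 6 + 16 + 21 + (-2) + 3 + 1 = 70
CMA at t=9 = (80 + 70) / (2·10) = 150 / 20 = 7.50

7.50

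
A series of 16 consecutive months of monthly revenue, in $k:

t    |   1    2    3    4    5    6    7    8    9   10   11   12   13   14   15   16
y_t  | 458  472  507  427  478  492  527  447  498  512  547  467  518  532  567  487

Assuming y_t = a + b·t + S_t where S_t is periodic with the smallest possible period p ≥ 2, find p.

4

First differences y_{t+1} − y_t: 14, 35, -80, 51, 14, 35, -80, 51, 14, 35, …
The difference pattern repeats every 4 terms and not for any smaller step, so p = 4.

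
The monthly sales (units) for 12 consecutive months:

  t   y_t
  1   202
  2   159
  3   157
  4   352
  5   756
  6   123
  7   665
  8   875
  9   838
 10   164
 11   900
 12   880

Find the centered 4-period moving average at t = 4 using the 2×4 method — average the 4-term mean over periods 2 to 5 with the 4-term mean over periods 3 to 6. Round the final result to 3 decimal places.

351.500

Sum over 2–5: 159 + 157 + 352 + 756 = 1424
Sum over 3–6: 157 + 352 + 756 + 123 = 1388
CMA at t=4 = (1424 + 1388) / (2·4) = 2812 / 8 = 351.500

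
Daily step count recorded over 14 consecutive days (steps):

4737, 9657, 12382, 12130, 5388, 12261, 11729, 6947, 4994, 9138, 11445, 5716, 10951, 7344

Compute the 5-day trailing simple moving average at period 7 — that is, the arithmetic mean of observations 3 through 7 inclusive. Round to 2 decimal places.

10778.00

Sum of periods 3–7: 12382 + 12130 + 5388 + 12261 + 11729 = 53890
Divide by 5: 53890 / 5 = 10778.00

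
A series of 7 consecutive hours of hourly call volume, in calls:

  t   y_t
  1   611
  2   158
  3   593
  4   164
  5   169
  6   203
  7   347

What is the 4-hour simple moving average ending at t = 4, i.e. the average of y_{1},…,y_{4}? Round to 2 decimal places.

381.50

Sum of periods 1–4: 611 + 158 + 593 + 164 = 1526
Divide by 4: 1526 / 4 = 381.50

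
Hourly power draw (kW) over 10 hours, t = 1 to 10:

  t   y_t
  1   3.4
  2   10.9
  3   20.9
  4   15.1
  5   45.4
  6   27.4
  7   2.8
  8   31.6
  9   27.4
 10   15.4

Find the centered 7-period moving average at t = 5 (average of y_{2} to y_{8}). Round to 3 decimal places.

22.014

Sum of periods 2–8: 10.9 + 20.9 + 15.1 + 45.4 + 27.4 + 2.8 + 31.6 = 154.1
Divide by 7: 154.1 / 7 = 22.014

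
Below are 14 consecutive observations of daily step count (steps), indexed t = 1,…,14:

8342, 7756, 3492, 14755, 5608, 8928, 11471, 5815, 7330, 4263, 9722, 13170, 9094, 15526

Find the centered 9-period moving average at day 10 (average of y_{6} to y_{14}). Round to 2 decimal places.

9479.89

Sum of periods 6–14: 8928 + 11471 + 5815 + 7330 + 4263 + 9722 + 13170 + 9094 + 15526 = 85319
Divide by 9: 85319 / 9 = 9479.89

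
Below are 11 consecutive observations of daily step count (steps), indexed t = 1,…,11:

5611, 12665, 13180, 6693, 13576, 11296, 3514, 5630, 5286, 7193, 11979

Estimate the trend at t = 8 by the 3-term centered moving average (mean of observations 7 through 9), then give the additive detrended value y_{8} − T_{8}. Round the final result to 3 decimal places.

820.000

Trend T_8 = (3514 + 5630 + 5286) / 3 = 14430/3 = 4810.00000
Detrended value: 5630 − 4810.00000 = 820.000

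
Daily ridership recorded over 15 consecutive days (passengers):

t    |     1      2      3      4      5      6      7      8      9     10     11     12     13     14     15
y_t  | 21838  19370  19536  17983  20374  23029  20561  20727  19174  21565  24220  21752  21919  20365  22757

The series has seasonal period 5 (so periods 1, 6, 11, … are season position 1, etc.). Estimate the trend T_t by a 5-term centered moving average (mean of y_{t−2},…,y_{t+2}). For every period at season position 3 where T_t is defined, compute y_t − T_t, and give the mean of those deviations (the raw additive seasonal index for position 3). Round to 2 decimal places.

-284.00

Season position 3 occurs at t = 3, 8, 13 (where T_t is defined).
t=3: T_3 = 19820.2000; y_3 − T_3 = 19536 − 19820.2000 = -284.2000
t=8: T_8 = 21011.2000; y_8 − T_8 = 20727 − 21011.2000 = -284.2000
t=13: T_13 = 22202.6000; y_13 − T_13 = 21919 − 22202.6000 = -283.6000
Mean deviation: (-284.2000 + -284.2000 + -283.6000) / 3 = -284.00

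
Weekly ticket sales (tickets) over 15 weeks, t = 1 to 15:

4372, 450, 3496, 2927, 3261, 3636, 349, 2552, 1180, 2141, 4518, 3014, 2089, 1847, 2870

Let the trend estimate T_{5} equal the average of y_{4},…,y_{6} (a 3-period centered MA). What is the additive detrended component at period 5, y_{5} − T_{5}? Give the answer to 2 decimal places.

-13.67

Trend T_5 = (2927 + 3261 + 3636) / 3 = 9824/3 = 3274.6667
Detrended value: 3261 − 3274.6667 = -13.67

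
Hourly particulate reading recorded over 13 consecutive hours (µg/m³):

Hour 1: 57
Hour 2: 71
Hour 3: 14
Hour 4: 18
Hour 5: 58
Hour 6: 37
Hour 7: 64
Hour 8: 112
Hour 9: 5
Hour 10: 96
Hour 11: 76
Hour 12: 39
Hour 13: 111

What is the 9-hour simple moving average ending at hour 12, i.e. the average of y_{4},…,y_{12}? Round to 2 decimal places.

Sum of periods 4–12: 18 + 58 + 37 + 64 + 112 + 5 + 96 + 76 + 39 = 505
Divide by 9: 505 / 9 = 56.11

56.11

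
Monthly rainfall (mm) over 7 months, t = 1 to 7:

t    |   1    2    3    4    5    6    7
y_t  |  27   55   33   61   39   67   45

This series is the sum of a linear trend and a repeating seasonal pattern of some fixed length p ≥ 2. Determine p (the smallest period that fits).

2

First differences y_{t+1} − y_t: 28, -22, 28, -22, 28, -22, …
The difference pattern repeats every 2 terms and not for any smaller step, so p = 2.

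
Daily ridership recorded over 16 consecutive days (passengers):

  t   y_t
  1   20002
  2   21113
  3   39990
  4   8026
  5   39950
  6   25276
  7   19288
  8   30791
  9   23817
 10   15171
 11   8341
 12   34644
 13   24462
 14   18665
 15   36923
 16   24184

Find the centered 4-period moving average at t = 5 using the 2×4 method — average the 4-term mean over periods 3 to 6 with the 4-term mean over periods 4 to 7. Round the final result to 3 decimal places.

Sum over 3–6: 39990 + 8026 + 39950 + 25276 = 113242
Sum over 4–7: 8026 + 39950 + 25276 + 19288 = 92540
CMA at t=5 = (113242 + 92540) / (2·4) = 205782 / 8 = 25722.750

25722.750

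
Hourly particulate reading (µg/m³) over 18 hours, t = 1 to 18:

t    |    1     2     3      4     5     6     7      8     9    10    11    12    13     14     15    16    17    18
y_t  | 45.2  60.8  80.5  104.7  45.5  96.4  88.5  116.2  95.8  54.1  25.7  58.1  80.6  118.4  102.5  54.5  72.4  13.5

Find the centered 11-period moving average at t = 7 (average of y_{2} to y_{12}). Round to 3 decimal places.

Sum of periods 2–12: 60.8 + 80.5 + 104.7 + 45.5 + 96.4 + 88.5 + 116.2 + 95.8 + 54.1 + 25.7 + 58.1 = 826.3
Divide by 11: 826.3 / 11 = 75.118

75.118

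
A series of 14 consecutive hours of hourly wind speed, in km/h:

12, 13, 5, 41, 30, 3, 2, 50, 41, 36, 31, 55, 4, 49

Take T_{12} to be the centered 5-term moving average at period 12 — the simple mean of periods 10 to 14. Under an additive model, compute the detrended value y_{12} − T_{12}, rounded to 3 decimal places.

20.000

Trend T_12 = (36 + 31 + 55 + 4 + 49) / 5 = 175/5 = 35.00000
Detrended value: 55 − 35.00000 = 20.000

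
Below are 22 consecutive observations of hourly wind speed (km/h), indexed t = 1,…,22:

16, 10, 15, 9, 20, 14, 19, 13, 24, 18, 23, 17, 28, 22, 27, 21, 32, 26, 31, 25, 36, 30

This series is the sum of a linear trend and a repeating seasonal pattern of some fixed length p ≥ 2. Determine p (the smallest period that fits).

First differences y_{t+1} − y_t: -6, 5, -6, 11, -6, 5, -6, 11, -6, 5, …
The difference pattern repeats every 4 terms and not for any smaller step, so p = 4.

4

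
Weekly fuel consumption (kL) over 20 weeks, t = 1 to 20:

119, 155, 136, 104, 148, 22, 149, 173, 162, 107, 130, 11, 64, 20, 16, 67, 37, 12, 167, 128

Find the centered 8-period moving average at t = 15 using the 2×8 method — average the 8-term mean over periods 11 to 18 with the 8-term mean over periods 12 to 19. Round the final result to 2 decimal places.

46.94

Sum over 11–18: 130 + 11 + 64 + 20 + 16 + 67 + 37 + 12 = 357
Sum over 12–19: 11 + 64 + 20 + 16 + 67 + 37 + 12 + 167 = 394
CMA at t=15 = (357 + 394) / (2·8) = 751 / 16 = 46.94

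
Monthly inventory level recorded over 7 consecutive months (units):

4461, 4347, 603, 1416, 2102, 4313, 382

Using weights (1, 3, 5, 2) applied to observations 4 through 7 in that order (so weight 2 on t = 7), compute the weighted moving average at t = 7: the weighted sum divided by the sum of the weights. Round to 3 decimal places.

Weighted sum: 1·1416 + 3·2102 + 5·4313 + 2·382 = 1416 + 6306 + 21565 + 764 = 30051
Weight total: 1 + 3 + 5 + 2 = 11
WMA = 30051 / 11 = 2731.909

2731.909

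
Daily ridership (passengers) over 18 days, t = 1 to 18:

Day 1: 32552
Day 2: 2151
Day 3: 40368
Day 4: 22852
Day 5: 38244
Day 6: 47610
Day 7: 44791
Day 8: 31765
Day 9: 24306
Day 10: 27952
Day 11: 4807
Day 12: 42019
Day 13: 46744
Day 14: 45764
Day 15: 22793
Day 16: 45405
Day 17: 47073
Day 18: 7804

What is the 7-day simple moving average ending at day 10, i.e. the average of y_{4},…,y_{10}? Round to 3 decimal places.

33931.429

Sum of periods 4–10: 22852 + 38244 + 47610 + 44791 + 31765 + 24306 + 27952 = 237520
Divide by 7: 237520 / 7 = 33931.429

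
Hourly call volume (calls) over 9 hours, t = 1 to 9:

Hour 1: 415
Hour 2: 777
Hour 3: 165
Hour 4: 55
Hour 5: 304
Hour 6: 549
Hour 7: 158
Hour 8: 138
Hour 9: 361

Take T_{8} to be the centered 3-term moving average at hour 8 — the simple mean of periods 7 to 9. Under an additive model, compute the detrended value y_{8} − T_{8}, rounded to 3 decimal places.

-81.000

Trend T_8 = (158 + 138 + 361) / 3 = 657/3 = 219.00000
Detrended value: 138 − 219.00000 = -81.000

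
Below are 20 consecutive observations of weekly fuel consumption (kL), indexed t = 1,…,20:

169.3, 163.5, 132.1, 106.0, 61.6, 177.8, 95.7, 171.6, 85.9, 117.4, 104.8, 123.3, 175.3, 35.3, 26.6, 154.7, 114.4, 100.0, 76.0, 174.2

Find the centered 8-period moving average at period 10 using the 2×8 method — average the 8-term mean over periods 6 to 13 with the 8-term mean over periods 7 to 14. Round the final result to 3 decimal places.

Sum over 6–13: 177.8 + 95.7 + 171.6 + 85.9 + 117.4 + 104.8 + 123.3 + 175.3 = 1051.8
Sum over 7–14: 95.7 + 171.6 + 85.9 + 117.4 + 104.8 + 123.3 + 175.3 + 35.3 = 909.3
CMA at t=10 = (1051.8 + 909.3) / (2·8) = 1961.1 / 16 = 122.569

122.569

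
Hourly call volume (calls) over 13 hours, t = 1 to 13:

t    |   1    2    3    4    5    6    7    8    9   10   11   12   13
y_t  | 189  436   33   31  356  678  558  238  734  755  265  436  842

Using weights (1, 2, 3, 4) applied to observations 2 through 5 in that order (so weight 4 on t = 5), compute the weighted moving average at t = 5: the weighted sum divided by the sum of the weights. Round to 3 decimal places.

Weighted sum: 1·436 + 2·33 + 3·31 + 4·356 = 436 + 66 + 93 + 1424 = 2019
Weight total: 1 + 2 + 3 + 4 = 10
WMA = 2019 / 10 = 201.900

201.900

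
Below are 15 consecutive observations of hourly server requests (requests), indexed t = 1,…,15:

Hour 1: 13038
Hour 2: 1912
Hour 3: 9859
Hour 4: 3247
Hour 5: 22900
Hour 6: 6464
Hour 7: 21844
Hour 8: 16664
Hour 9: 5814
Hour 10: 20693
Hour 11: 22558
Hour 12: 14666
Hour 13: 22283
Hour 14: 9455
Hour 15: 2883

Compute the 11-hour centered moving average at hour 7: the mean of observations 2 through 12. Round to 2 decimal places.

Sum of periods 2–12: 1912 + 9859 + 3247 + 22900 + 6464 + 21844 + 16664 + 5814 + 20693 + 22558 + 14666 = 146621
Divide by 11: 146621 / 11 = 13329.18

13329.18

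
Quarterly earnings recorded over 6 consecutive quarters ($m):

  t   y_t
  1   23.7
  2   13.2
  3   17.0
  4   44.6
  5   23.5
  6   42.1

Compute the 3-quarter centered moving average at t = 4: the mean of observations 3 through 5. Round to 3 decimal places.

28.367

Sum of periods 3–5: 17.0 + 44.6 + 23.5 = 85.1
Divide by 3: 85.1 / 3 = 28.367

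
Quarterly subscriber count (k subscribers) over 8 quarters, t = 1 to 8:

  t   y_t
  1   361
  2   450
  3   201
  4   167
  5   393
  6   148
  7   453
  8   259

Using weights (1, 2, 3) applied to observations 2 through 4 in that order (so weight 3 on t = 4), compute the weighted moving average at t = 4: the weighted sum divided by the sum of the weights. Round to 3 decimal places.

225.500

Weighted sum: 1·450 + 2·201 + 3·167 = 450 + 402 + 501 = 1353
Weight total: 1 + 2 + 3 = 6
WMA = 1353 / 6 = 225.500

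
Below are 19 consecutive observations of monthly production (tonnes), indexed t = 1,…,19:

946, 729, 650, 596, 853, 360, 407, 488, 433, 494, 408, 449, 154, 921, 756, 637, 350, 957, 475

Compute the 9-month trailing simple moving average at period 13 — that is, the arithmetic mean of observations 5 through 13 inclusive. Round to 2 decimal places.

Sum of periods 5–13: 853 + 360 + 407 + 488 + 433 + 494 + 408 + 449 + 154 = 4046
Divide by 9: 4046 / 9 = 449.56

449.56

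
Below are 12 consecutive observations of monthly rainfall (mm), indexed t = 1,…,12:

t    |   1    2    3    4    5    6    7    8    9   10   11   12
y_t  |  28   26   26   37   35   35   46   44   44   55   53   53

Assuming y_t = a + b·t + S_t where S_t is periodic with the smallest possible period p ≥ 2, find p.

First differences y_{t+1} − y_t: -2, 0, 11, -2, 0, 11, -2, 0, …
The difference pattern repeats every 3 terms and not for any smaller step, so p = 3.

3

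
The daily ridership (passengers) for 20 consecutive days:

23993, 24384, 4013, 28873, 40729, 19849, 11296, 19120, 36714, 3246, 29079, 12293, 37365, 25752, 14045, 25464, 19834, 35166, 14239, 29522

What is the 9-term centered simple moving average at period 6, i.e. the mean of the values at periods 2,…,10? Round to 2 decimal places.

20913.78

Sum of periods 2–10: 24384 + 4013 + 28873 + 40729 + 19849 + 11296 + 19120 + 36714 + 3246 = 188224
Divide by 9: 188224 / 9 = 20913.78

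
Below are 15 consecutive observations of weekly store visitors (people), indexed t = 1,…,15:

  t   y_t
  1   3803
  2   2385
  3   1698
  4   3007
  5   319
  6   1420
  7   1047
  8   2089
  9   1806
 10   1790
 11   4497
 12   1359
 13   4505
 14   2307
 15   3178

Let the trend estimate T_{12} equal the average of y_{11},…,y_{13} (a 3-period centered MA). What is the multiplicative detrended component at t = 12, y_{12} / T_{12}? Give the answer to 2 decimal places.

Trend T_12 = (4497 + 1359 + 4505) / 3 = 10361/3 = 3453.6667
Ratio to trend: 1359 / 3453.6667 = 0.39

0.39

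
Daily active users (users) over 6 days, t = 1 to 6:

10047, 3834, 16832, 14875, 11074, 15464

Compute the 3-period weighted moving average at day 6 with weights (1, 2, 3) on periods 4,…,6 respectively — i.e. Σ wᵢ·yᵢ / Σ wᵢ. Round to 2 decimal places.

13902.50

Weighted sum: 1·14875 + 2·11074 + 3·15464 = 14875 + 22148 + 46392 = 83415
Weight total: 1 + 2 + 3 = 6
WMA = 83415 / 6 = 13902.50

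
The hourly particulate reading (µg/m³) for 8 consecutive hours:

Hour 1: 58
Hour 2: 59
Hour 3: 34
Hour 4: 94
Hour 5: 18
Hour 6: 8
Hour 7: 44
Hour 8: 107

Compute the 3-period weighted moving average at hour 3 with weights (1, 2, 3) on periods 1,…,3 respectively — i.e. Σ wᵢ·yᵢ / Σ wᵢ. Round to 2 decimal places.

46.33

Weighted sum: 1·58 + 2·59 + 3·34 = 58 + 118 + 102 = 278
Weight total: 1 + 2 + 3 = 6
WMA = 278 / 6 = 46.33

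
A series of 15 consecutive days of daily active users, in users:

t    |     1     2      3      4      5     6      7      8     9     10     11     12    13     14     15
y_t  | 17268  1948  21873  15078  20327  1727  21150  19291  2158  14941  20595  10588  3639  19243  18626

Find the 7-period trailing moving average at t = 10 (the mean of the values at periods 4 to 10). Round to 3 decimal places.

13524.571

Sum of periods 4–10: 15078 + 20327 + 1727 + 21150 + 19291 + 2158 + 14941 = 94672
Divide by 7: 94672 / 7 = 13524.571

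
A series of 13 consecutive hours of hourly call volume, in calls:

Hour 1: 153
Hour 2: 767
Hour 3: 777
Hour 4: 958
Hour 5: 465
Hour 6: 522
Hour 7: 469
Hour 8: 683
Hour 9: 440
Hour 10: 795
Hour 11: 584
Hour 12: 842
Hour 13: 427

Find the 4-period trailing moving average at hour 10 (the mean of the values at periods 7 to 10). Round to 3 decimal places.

596.750

Sum of periods 7–10: 469 + 683 + 440 + 795 = 2387
Divide by 4: 2387 / 4 = 596.750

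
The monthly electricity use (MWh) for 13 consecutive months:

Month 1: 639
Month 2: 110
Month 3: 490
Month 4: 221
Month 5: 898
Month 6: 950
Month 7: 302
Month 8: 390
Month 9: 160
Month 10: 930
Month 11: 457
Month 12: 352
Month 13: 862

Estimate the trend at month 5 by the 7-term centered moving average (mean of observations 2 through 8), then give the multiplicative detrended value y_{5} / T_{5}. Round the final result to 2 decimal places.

1.87

Trend T_5 = (110 + 490 + 221 + 898 + 950 + 302 + 390) / 7 = 3361/7 = 480.1429
Ratio to trend: 898 / 480.1429 = 1.87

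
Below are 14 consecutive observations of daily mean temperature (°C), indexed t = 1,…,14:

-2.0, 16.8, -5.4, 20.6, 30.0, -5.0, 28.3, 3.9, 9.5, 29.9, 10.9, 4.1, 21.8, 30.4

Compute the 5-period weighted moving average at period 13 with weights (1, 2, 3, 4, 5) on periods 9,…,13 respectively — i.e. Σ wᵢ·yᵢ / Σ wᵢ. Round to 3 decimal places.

15.160

Weighted sum: 1·9.5 + 2·29.9 + 3·10.9 + 4·4.1 + 5·21.8 = 9.5 + 59.8 + 32.7 + 16.4 + 109.0 = 227.4
Weight total: 1 + 2 + 3 + 4 + 5 = 15
WMA = 227.4 / 15 = 15.160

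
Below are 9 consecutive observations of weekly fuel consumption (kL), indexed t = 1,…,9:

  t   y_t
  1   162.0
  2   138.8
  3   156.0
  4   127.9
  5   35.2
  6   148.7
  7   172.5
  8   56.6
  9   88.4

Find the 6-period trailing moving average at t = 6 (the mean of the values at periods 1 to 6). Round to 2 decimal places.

128.10

Sum of periods 1–6: 162.0 + 138.8 + 156.0 + 127.9 + 35.2 + 148.7 = 768.6
Divide by 6: 768.6 / 6 = 128.10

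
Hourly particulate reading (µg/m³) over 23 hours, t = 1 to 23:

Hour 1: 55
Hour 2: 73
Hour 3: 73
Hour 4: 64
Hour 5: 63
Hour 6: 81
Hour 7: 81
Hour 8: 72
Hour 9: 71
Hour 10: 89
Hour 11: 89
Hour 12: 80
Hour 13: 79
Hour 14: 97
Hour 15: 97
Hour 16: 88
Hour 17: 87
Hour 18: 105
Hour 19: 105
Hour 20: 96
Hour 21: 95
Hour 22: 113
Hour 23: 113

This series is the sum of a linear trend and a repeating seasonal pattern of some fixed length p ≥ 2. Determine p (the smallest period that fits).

4

First differences y_{t+1} − y_t: 18, 0, -9, -1, 18, 0, -9, -1, 18, 0, …
The difference pattern repeats every 4 terms and not for any smaller step, so p = 4.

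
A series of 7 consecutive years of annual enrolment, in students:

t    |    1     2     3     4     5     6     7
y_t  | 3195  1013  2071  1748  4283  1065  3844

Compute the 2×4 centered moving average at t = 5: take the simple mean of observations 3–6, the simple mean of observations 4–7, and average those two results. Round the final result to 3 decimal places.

Sum over 3–6: 2071 + 1748 + 4283 + 1065 = 9167
Sum over 4–7: 1748 + 4283 + 1065 + 3844 = 10940
CMA at t=5 = (9167 + 10940) / (2·4) = 20107 / 8 = 2513.375

2513.375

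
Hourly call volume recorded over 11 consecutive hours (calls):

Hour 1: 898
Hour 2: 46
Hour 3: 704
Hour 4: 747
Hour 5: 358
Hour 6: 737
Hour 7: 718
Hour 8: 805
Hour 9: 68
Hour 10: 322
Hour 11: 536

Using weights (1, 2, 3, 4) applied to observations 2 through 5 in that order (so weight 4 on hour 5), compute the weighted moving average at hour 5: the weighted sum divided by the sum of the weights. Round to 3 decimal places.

512.700

Weighted sum: 1·46 + 2·704 + 3·747 + 4·358 = 46 + 1408 + 2241 + 1432 = 5127
Weight total: 1 + 2 + 3 + 4 = 10
WMA = 5127 / 10 = 512.700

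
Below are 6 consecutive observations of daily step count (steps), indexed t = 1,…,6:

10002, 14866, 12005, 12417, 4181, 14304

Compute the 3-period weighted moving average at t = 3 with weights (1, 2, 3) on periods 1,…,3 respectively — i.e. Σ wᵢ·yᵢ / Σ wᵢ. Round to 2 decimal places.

Weighted sum: 1·10002 + 2·14866 + 3·12005 = 10002 + 29732 + 36015 = 75749
Weight total: 1 + 2 + 3 = 6
WMA = 75749 / 6 = 12624.83

12624.83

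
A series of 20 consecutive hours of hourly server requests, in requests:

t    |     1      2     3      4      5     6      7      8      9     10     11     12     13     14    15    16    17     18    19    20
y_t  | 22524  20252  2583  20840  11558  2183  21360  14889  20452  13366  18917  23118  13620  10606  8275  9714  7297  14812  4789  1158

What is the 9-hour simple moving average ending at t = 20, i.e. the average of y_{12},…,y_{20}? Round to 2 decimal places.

10376.56

Sum of periods 12–20: 23118 + 13620 + 10606 + 8275 + 9714 + 7297 + 14812 + 4789 + 1158 = 93389
Divide by 9: 93389 / 9 = 10376.56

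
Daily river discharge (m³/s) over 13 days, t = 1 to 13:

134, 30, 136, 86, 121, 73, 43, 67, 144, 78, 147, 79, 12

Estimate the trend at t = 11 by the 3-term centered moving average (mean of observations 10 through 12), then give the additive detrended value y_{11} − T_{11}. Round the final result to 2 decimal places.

Trend T_11 = (78 + 147 + 79) / 3 = 304/3 = 101.3333
Detrended value: 147 − 101.3333 = 45.67

45.67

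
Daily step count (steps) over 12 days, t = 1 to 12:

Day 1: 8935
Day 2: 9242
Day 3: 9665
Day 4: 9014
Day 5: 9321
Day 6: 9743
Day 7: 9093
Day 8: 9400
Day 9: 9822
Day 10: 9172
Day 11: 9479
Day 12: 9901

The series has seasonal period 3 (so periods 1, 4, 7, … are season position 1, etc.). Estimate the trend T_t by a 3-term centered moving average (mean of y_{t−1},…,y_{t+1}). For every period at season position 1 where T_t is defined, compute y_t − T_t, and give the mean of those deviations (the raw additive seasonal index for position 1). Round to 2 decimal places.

-319.11

Season position 1 occurs at t = 4, 7, 10 (where T_t is defined).
t=4: T_4 = 9333.3333; y_4 − T_4 = 9014 − 9333.3333 = -319.3333
t=7: T_7 = 9412.0000; y_7 − T_7 = 9093 − 9412.0000 = -319.0000
t=10: T_10 = 9491.0000; y_10 − T_10 = 9172 − 9491.0000 = -319.0000
Mean deviation: (-319.3333 + -319.0000 + -319.0000) / 3 = -319.11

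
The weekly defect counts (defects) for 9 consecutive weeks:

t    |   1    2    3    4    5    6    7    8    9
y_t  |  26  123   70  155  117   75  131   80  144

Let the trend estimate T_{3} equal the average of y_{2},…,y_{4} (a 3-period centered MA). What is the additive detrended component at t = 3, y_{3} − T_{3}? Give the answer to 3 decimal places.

-46.000

Trend T_3 = (123 + 70 + 155) / 3 = 348/3 = 116.00000
Detrended value: 70 − 116.00000 = -46.000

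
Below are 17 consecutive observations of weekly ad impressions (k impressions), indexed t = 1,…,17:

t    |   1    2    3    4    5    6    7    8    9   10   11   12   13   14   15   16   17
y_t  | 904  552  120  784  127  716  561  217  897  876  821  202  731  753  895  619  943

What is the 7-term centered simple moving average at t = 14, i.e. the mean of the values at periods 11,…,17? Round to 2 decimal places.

Sum of periods 11–17: 821 + 202 + 731 + 753 + 895 + 619 + 943 = 4964
Divide by 7: 4964 / 7 = 709.14

709.14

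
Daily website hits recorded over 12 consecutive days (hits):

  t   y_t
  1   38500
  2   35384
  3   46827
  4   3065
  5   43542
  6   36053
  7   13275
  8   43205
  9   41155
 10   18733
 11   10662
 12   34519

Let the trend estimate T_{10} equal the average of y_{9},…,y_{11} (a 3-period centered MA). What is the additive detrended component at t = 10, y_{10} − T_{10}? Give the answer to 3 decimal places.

Trend T_10 = (41155 + 18733 + 10662) / 3 = 70550/3 = 23516.66667
Detrended value: 18733 − 23516.66667 = -4783.667

-4783.667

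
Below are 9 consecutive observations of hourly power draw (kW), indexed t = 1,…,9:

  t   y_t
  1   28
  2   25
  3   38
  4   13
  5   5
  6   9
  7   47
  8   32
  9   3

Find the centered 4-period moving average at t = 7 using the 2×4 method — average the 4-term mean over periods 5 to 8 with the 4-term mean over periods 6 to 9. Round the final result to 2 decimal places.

23.00

Sum over 5–8: 5 + 9 + 47 + 32 = 93
Sum over 6–9: 9 + 47 + 32 + 3 = 91
CMA at t=7 = (93 + 91) / (2·4) = 184 / 8 = 23.00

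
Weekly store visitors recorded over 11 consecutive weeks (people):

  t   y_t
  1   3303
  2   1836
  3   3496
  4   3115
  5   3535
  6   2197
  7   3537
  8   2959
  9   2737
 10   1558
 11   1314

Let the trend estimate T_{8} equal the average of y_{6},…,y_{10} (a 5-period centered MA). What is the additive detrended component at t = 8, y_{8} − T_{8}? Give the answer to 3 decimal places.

Trend T_8 = (2197 + 3537 + 2959 + 2737 + 1558) / 5 = 12988/5 = 2597.60000
Detrended value: 2959 − 2597.60000 = 361.400

361.400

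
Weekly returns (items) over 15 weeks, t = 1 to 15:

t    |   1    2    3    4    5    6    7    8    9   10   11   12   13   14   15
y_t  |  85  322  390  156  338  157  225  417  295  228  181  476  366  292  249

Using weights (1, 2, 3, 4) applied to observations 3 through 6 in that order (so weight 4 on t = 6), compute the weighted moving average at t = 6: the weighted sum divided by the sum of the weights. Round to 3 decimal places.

Weighted sum: 1·390 + 2·156 + 3·338 + 4·157 = 390 + 312 + 1014 + 628 = 2344
Weight total: 1 + 2 + 3 + 4 = 10
WMA = 2344 / 10 = 234.400

234.400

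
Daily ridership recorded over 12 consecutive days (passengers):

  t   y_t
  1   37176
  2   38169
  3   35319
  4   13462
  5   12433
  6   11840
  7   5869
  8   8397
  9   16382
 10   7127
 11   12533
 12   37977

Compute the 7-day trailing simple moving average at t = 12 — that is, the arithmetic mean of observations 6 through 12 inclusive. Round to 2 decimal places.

14303.57

Sum of periods 6–12: 11840 + 5869 + 8397 + 16382 + 7127 + 12533 + 37977 = 100125
Divide by 7: 100125 / 7 = 14303.57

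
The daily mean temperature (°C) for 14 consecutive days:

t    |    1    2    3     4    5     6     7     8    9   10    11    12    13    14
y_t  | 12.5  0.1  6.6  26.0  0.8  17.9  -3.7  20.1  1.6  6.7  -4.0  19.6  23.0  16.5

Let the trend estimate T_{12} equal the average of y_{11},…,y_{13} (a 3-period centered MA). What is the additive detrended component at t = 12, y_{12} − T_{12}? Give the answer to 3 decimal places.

6.733

Trend T_12 = ((-4.0) + 19.6 + 23.0) / 3 = 38.6/3 = 12.86667
Detrended value: 19.6 − 12.86667 = 6.733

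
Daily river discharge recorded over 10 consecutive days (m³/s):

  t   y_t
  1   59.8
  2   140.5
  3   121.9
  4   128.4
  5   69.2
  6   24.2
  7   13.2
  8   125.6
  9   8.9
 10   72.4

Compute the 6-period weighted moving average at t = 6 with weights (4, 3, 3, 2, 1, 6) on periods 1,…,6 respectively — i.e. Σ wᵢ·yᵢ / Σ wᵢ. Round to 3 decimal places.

Weighted sum: 4·59.8 + 3·140.5 + 3·121.9 + 2·128.4 + 1·69.2 + 6·24.2 = 239.2 + 421.5 + 365.7 + 256.8 + 69.2 + 145.2 = 1497.6
Weight total: 4 + 3 + 3 + 2 + 1 + 6 = 19
WMA = 1497.6 / 19 = 78.821

78.821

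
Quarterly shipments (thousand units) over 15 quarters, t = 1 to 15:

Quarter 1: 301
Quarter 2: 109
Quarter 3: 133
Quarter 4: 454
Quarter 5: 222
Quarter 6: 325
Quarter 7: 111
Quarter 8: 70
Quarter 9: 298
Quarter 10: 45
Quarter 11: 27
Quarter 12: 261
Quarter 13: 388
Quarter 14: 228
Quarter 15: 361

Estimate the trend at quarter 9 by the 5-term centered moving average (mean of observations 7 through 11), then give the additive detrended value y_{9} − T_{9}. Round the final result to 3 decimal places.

187.800

Trend T_9 = (111 + 70 + 298 + 45 + 27) / 5 = 551/5 = 110.20000
Detrended value: 298 − 110.20000 = 187.800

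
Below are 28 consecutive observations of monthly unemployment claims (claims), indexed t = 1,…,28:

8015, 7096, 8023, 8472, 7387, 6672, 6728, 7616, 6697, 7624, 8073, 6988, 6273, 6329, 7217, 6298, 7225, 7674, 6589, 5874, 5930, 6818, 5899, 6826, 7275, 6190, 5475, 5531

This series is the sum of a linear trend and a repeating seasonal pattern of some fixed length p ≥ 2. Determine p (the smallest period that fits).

First differences y_{t+1} − y_t: -919, 927, 449, -1085, -715, 56, 888, -919, 927, 449, -1085, -715, 56, 888, -919, 927, …
The difference pattern repeats every 7 terms and not for any smaller step, so p = 7.

7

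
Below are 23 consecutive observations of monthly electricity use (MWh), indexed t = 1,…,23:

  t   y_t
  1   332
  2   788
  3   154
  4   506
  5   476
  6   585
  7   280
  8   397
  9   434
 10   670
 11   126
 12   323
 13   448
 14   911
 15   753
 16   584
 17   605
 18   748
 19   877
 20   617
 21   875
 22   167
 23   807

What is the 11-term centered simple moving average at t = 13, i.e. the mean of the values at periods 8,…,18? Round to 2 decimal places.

Sum of periods 8–18: 397 + 434 + 670 + 126 + 323 + 448 + 911 + 753 + 584 + 605 + 748 = 5999
Divide by 11: 5999 / 11 = 545.36

545.36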